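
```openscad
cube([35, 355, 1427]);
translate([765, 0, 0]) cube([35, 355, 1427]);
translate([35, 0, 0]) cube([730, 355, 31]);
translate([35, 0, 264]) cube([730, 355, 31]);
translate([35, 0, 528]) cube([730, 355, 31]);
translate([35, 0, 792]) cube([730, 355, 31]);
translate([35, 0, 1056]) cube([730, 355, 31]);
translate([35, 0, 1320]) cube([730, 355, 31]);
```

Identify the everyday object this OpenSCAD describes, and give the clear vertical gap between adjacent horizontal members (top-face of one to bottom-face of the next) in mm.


A bookshelf. The clear shelf gap is 233 mm.

Two tall side panels with 6 horizontal boards between them — a bookshelf. The first two shelf undersides are at z = 0 and z = 264; with shelf thickness 31, the clear gap is 264 − 0 − 31 = 233 mm.


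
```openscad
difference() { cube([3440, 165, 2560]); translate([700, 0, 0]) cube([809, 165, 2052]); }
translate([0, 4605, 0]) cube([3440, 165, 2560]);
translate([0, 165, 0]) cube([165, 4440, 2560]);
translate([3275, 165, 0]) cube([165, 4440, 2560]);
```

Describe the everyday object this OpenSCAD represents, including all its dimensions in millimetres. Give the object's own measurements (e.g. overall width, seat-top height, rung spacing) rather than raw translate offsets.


A single room: four walls, each 2560 mm tall and 165 mm thick, enclosing an outside footprint 3440×4770 mm (x × y), no floor or roof. The front and back walls (−y and +y sides) run the full x-width; the side walls fit between their inner faces. A door opening 809 mm wide and 2052 mm tall is cut through the front wall from the floor up, its −x edge 700 mm from the wall's −x end.


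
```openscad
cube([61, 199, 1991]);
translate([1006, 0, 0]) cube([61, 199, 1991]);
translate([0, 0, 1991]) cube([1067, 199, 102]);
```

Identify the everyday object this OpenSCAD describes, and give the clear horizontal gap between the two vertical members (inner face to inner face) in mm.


A door frame. The clear opening width is 945 mm.

Two 1991 mm tall posts with a header on top — a door frame. The left jamb is 61 mm wide at x = 0; the right jamb starts at x = 1006. The clear opening is 1006 − 61 = 945 mm.


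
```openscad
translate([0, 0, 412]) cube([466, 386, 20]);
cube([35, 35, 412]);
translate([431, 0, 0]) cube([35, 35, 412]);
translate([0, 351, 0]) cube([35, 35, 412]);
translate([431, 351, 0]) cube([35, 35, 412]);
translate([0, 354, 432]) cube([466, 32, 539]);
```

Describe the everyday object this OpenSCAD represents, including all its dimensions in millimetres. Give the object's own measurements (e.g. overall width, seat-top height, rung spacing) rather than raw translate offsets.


A chair. The seat is a 466×386×20 mm slab with its top at z = 432 mm, on four 35×35 mm corner legs (flush with the seat edges, standing on z = 0). A flat backrest 32 mm thick, 539 mm tall, spans the full seat width and rises from the seat top along its +y edge, rear face flush with the rear of the seat.


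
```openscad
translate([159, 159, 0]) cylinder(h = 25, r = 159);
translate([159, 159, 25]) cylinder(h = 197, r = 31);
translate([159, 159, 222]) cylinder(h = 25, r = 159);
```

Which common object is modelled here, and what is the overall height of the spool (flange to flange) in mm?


A spool. The overall height is 247 mm.

Three coaxial cylinders, large–small–large — a spool. Two 25 mm flanges and a 197 mm core give 25 + 197 + 25 = 247 mm.


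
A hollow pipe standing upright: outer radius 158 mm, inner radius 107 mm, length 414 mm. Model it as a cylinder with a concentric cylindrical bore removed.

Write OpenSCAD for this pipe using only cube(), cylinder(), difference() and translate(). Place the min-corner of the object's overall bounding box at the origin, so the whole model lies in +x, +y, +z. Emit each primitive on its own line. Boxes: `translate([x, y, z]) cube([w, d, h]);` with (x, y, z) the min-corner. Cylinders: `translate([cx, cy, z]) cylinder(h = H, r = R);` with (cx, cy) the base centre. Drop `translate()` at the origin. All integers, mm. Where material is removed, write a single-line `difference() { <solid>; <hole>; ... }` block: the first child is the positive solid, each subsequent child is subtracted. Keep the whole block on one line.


difference() { translate([158, 158, 0]) cylinder(h = 414, r = 158); translate([158, 158, 0]) cylinder(h = 414, r = 107); }


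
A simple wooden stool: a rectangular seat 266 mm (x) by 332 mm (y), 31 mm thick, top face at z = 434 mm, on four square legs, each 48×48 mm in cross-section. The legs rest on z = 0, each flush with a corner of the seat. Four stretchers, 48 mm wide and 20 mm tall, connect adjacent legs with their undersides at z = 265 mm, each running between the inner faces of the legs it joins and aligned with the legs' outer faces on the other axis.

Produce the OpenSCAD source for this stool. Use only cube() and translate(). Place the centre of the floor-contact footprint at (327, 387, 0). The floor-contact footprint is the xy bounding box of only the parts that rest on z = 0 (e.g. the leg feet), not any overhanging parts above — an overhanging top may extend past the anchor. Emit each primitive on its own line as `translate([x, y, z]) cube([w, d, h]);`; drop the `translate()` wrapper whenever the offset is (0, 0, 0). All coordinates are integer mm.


translate([194, 221, 403]) cube([266, 332, 31]);
translate([194, 221, 0]) cube([48, 48, 403]);
translate([412, 221, 0]) cube([48, 48, 403]);
translate([194, 505, 0]) cube([48, 48, 403]);
translate([412, 505, 0]) cube([48, 48, 403]);
translate([242, 221, 265]) cube([170, 48, 20]);
translate([242, 505, 265]) cube([170, 48, 20]);
translate([194, 269, 265]) cube([48, 236, 20]);
translate([412, 269, 265]) cube([48, 236, 20]);


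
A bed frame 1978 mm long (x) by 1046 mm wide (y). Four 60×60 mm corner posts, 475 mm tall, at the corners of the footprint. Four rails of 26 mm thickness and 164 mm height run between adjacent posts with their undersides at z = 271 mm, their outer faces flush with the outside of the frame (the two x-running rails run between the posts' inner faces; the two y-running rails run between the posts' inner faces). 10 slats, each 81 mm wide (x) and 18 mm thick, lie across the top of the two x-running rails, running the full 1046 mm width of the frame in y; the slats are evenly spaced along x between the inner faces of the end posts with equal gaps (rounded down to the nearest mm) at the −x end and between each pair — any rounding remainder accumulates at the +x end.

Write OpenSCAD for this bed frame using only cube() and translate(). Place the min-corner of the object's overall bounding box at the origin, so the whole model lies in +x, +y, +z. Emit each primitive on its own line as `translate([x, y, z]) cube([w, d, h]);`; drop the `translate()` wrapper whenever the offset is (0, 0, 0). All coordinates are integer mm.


cube([60, 60, 475]);
translate([0, 986, 0]) cube([60, 60, 475]);
translate([1918, 0, 0]) cube([60, 60, 475]);
translate([1918, 986, 0]) cube([60, 60, 475]);
translate([60, 0, 271]) cube([1858, 26, 164]);
translate([60, 1020, 271]) cube([1858, 26, 164]);
translate([0, 60, 271]) cube([26, 926, 164]);
translate([1952, 60, 271]) cube([26, 926, 164]);
translate([155, 0, 435]) cube([81, 1046, 18]);
translate([331, 0, 435]) cube([81, 1046, 18]);
translate([507, 0, 435]) cube([81, 1046, 18]);
translate([683, 0, 435]) cube([81, 1046, 18]);
translate([859, 0, 435]) cube([81, 1046, 18]);
translate([1035, 0, 435]) cube([81, 1046, 18]);
translate([1211, 0, 435]) cube([81, 1046, 18]);
translate([1387, 0, 435]) cube([81, 1046, 18]);
translate([1563, 0, 435]) cube([81, 1046, 18]);
translate([1739, 0, 435]) cube([81, 1046, 18]);


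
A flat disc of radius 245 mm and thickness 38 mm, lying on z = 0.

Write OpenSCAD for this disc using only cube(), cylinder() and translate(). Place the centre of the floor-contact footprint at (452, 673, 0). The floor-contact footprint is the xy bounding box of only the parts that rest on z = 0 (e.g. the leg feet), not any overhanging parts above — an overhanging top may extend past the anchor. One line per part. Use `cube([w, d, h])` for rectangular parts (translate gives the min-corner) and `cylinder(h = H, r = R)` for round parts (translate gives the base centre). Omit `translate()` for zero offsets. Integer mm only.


translate([452, 673, 0]) cylinder(h = 38, r = 245);


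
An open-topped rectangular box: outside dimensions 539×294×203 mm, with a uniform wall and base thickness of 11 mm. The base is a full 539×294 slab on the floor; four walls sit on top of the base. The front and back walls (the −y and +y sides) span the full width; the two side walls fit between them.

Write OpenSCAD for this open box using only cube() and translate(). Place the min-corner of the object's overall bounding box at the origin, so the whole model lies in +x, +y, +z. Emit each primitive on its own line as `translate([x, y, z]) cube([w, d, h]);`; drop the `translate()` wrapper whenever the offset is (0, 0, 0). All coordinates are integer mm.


cube([539, 294, 11]);
translate([0, 0, 11]) cube([539, 11, 192]);
translate([0, 283, 11]) cube([539, 11, 192]);
translate([0, 11, 11]) cube([11, 272, 192]);
translate([528, 11, 11]) cube([11, 272, 192]);


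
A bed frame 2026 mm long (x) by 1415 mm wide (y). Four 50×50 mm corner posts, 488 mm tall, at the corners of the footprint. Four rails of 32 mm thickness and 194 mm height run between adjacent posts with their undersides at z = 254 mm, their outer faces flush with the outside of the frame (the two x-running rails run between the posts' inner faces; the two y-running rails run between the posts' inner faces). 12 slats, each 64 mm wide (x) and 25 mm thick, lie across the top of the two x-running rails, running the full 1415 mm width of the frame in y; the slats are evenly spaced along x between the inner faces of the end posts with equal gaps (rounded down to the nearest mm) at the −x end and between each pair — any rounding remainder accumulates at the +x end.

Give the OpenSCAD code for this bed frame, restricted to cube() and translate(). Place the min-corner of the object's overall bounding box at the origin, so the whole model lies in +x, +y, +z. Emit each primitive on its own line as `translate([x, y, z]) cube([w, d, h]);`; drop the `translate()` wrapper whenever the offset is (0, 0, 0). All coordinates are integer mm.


// slat z = rail_z + rail_h = 254 + 194 = 448
// slat gap = ⌊(1926 − 12·64) / 13⌋ = 89
cube([50, 50, 488]);
translate([0, 1365, 0]) cube([50, 50, 488]);
translate([1976, 0, 0]) cube([50, 50, 488]);
translate([1976, 1365, 0]) cube([50, 50, 488]);
translate([50, 0, 254]) cube([1926, 32, 194]);
translate([50, 1383, 254]) cube([1926, 32, 194]);
translate([0, 50, 254]) cube([32, 1315, 194]);
translate([1994, 50, 254]) cube([32, 1315, 194]);
translate([139, 0, 448]) cube([64, 1415, 25]);
translate([292, 0, 448]) cube([64, 1415, 25]);
translate([445, 0, 448]) cube([64, 1415, 25]);
translate([598, 0, 448]) cube([64, 1415, 25]);
translate([751, 0, 448]) cube([64, 1415, 25]);
translate([904, 0, 448]) cube([64, 1415, 25]);
translate([1057, 0, 448]) cube([64, 1415, 25]);
translate([1210, 0, 448]) cube([64, 1415, 25]);
translate([1363, 0, 448]) cube([64, 1415, 25]);
translate([1516, 0, 448]) cube([64, 1415, 25]);
translate([1669, 0, 448]) cube([64, 1415, 25]);
translate([1822, 0, 448]) cube([64, 1415, 25]);


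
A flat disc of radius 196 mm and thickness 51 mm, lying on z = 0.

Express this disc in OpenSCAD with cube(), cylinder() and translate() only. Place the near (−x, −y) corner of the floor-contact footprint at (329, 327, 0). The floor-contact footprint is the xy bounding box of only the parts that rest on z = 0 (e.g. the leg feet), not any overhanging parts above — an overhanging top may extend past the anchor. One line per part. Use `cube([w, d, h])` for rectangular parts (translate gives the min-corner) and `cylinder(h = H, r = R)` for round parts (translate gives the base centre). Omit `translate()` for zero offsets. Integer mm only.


translate([525, 523, 0]) cylinder(h = 51, r = 196);


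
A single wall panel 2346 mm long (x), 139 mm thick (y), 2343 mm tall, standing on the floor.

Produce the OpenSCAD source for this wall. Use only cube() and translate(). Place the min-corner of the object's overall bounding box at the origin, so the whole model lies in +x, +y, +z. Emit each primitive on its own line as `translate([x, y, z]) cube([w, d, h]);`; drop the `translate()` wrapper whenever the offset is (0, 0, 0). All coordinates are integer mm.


cube([2346, 139, 2343]);


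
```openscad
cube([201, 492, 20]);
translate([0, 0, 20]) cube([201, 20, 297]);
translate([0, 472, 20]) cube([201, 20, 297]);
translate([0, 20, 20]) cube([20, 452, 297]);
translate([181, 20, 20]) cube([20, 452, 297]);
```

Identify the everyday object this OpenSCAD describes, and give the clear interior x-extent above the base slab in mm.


An open box. The internal width is 161 mm.

A 201×492 base slab with four walls standing on it — an open box. The base is 201 mm wide and the walls are 20 mm thick, so the internal width is 201 − 2 × 20 = 161 mm.


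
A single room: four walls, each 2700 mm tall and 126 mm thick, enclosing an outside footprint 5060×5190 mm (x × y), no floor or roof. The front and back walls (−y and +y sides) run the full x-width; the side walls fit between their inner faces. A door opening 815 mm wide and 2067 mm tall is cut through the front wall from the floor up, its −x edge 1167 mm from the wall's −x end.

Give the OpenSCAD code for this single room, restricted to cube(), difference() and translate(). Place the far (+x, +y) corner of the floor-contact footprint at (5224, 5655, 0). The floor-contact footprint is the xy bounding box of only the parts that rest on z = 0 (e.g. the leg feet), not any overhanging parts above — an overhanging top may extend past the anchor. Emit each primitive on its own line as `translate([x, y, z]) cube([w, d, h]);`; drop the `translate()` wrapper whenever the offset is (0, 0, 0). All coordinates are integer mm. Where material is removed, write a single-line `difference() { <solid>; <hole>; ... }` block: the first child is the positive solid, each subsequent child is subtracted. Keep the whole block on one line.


difference() { translate([164, 465, 0]) cube([5060, 126, 2700]); translate([1331, 465, 0]) cube([815, 126, 2067]); }
translate([164, 5529, 0]) cube([5060, 126, 2700]);
translate([164, 591, 0]) cube([126, 4938, 2700]);
translate([5098, 591, 0]) cube([126, 4938, 2700]);


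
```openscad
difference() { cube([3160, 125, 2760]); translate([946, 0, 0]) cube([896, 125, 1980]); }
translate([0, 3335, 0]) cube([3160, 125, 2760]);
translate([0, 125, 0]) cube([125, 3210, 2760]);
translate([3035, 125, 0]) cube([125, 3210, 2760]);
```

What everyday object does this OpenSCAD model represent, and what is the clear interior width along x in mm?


A single room. The interior width is 2910 mm.

Four walls enclosing a rectangle with a door in the front wall — a room. Outside width 3160 minus two 125 mm walls gives 2910 mm.


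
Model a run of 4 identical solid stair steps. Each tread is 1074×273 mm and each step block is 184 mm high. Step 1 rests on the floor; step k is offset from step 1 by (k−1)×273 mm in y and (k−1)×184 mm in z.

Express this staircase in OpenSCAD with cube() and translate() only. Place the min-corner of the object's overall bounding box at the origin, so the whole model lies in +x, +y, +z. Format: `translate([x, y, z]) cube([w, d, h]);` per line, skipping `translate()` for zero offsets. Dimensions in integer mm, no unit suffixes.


cube([1074, 273, 184]);
translate([0, 273, 184]) cube([1074, 273, 184]);
translate([0, 546, 368]) cube([1074, 273, 184]);
translate([0, 819, 552]) cube([1074, 273, 184]);


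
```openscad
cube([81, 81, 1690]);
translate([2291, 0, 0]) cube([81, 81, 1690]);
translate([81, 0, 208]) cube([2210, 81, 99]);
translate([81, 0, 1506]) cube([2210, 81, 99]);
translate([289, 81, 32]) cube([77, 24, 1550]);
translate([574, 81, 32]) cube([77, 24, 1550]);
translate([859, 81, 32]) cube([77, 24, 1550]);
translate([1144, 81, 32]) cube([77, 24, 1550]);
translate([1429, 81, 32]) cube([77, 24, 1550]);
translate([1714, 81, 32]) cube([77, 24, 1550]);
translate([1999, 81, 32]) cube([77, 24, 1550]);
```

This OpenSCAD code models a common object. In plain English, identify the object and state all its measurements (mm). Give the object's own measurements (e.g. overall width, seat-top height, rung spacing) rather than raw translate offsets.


A fence section. Two 81×81 mm posts, 1690 mm tall, stand on the floor with a clear span of 2210 mm between their inner faces. Two horizontal rails of 81×99 mm section span the gap between the posts with their undersides at z = 208 mm and z = 1506 mm, flush with the posts' −y face. 7 pickets, each 77 mm wide, 24 mm thick and 1550 mm tall, are fixed to the +y face of the rails with their bottoms at z = 32 mm, spaced across the span with a 208 mm gap after the −x post and between neighbouring pickets, with 215 mm left before the +x post.


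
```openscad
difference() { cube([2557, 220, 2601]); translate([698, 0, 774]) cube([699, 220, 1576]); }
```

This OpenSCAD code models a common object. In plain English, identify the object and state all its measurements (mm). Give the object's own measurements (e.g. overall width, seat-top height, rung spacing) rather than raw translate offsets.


A wall 2557 mm long (x), 220 mm thick (y), 2601 mm tall, with a rectangular window opening cut through it. The opening is 699 mm wide and 1576 mm tall; its sill is at z = 774 mm and its near (−x) edge is 698 mm from the wall's −x end. The opening passes through the full wall thickness.


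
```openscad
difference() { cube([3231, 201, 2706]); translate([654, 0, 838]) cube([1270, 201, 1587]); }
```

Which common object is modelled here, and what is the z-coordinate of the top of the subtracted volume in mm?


A wall with a window opening. The window head height is 2425 mm.

A wall with a rectangular opening subtracted — a window. Sill at z = 838, opening 1587 mm tall, so the head is at 838 + 1587 = 2425 mm.


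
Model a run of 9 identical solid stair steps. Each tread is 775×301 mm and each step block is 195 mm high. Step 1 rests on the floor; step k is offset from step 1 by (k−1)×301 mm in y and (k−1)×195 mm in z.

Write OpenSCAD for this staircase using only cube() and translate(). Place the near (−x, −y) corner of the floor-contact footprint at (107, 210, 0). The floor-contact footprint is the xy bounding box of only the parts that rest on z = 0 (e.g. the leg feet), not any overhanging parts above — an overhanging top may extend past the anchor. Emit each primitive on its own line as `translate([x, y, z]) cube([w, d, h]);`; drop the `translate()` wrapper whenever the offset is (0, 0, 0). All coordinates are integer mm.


translate([107, 210, 0]) cube([775, 301, 195]);
translate([107, 511, 195]) cube([775, 301, 195]);
translate([107, 812, 390]) cube([775, 301, 195]);
translate([107, 1113, 585]) cube([775, 301, 195]);
translate([107, 1414, 780]) cube([775, 301, 195]);
translate([107, 1715, 975]) cube([775, 301, 195]);
translate([107, 2016, 1170]) cube([775, 301, 195]);
translate([107, 2317, 1365]) cube([775, 301, 195]);
translate([107, 2618, 1560]) cube([775, 301, 195]);


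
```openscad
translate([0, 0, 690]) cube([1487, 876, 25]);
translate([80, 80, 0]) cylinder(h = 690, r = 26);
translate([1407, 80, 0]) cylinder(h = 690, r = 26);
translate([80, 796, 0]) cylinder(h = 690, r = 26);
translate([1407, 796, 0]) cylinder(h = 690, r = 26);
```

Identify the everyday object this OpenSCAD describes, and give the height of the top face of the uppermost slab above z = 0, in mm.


A table. The table height is 715 mm.

A 1487×876×25 slab sits at z = 690 on four Ø52 mm round legs — a table. The top surface is at 690 + 25 = 715 mm.


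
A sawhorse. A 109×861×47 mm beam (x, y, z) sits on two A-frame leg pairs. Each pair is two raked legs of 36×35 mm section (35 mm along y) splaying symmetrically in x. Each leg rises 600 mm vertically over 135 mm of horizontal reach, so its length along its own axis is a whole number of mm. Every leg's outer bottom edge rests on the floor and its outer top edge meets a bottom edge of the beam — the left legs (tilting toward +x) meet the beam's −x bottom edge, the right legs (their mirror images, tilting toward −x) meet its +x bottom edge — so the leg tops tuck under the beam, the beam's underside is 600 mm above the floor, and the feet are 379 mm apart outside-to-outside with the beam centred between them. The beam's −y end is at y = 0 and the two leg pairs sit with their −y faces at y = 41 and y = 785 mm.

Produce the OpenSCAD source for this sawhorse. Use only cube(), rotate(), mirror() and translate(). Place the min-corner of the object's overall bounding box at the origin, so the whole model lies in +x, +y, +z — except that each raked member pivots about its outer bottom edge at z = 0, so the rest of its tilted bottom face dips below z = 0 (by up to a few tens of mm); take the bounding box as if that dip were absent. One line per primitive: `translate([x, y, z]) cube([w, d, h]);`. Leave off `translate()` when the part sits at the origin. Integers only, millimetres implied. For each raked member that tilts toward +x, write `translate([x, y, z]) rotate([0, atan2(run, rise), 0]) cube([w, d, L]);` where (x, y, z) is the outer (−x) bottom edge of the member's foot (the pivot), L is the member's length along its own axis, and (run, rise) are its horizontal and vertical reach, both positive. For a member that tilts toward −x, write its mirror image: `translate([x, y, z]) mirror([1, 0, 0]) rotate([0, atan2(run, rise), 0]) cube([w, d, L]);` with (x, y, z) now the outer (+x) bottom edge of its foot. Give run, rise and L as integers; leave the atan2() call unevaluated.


// leg length = √(135² + 600²) = 615
// right-leg outer foot x = 2·135 + 109 = 379
// beam min-corner = (135, 0, 600)
translate([135, 0, 600]) cube([109, 861, 47]);
translate([0, 41, 0]) rotate([0, atan2(135, 600), 0]) cube([36, 35, 615]);
translate([379, 41, 0]) mirror([1, 0, 0]) rotate([0, atan2(135, 600), 0]) cube([36, 35, 615]);
translate([0, 785, 0]) rotate([0, atan2(135, 600), 0]) cube([36, 35, 615]);
translate([379, 785, 0]) mirror([1, 0, 0]) rotate([0, atan2(135, 600), 0]) cube([36, 35, 615]);


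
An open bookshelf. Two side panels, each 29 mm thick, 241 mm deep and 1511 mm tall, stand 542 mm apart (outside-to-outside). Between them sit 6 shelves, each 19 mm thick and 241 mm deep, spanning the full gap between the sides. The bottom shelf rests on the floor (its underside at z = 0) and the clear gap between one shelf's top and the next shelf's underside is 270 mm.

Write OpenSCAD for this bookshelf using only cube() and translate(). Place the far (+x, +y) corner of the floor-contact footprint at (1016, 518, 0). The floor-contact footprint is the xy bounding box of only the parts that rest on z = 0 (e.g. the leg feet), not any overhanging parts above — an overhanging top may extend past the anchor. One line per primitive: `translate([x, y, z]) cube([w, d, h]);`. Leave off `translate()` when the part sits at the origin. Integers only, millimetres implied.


translate([474, 277, 0]) cube([29, 241, 1511]);
translate([987, 277, 0]) cube([29, 241, 1511]);
translate([503, 277, 0]) cube([484, 241, 19]);
translate([503, 277, 289]) cube([484, 241, 19]);
translate([503, 277, 578]) cube([484, 241, 19]);
translate([503, 277, 867]) cube([484, 241, 19]);
translate([503, 277, 1156]) cube([484, 241, 19]);
translate([503, 277, 1445]) cube([484, 241, 19]);


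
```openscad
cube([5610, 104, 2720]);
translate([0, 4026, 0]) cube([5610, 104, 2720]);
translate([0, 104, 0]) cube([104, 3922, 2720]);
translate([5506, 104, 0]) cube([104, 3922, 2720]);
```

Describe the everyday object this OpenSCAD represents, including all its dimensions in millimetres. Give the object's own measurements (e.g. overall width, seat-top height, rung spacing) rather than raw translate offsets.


The wall frame of a small rectangular building: four walls, each 2720 mm tall and 104 mm thick, enclosing a footprint 5610 mm (x) by 4130 mm (y) outside-to-outside, with no floor or roof. The front and back walls (the −y and +y sides) span the full width; the two side walls fit between them.


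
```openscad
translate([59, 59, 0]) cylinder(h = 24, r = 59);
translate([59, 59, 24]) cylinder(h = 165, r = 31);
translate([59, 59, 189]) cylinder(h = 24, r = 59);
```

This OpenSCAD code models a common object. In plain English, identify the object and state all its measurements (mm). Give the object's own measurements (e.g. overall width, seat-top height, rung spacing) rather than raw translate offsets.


A spool: two coaxial disc flanges of radius 59 mm and thickness 24 mm, joined by a core cylinder of radius 31 mm and height 165 mm. The lower flange rests on z = 0 and the three cylinders share a vertical axis.


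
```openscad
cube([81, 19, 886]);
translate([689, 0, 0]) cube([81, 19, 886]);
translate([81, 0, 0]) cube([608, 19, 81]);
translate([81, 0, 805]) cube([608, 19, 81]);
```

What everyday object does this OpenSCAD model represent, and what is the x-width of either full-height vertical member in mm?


A picture frame. The border width is 81 mm.

Four thin pieces enclosing a rectangular opening — a picture frame. The two full-height stiles are 886 mm tall; the top rail sits at z = 805 and is 81 mm tall, so the border above the opening is 886 − 805 = 81 mm, matching the stile x-width.


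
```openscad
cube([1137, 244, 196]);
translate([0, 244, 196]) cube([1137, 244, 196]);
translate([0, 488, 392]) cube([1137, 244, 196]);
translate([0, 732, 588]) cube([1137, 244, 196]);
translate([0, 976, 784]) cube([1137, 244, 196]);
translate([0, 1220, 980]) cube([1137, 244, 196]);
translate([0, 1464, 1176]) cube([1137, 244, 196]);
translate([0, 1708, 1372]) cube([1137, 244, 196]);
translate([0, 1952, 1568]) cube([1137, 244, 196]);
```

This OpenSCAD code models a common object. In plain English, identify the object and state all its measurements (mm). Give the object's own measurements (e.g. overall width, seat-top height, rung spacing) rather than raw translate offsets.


A straight staircase of 9 solid steps. Each step is 1137 mm wide (x), 244 mm deep (y, the going) and 196 mm tall (the rise). The first step rests on the floor; each subsequent step sits one going further in +y and one rise higher in +z, directly behind and above the previous step with no overlap.


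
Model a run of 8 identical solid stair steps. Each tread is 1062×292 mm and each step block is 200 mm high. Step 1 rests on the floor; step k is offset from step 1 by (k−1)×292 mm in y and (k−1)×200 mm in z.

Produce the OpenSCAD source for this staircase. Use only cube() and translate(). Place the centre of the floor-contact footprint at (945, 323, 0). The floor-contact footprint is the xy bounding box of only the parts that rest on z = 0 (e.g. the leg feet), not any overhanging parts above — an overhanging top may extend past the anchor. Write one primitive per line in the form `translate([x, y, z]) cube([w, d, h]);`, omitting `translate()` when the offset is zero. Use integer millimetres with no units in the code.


translate([414, 177, 0]) cube([1062, 292, 200]);
translate([414, 469, 200]) cube([1062, 292, 200]);
translate([414, 761, 400]) cube([1062, 292, 200]);
translate([414, 1053, 600]) cube([1062, 292, 200]);
translate([414, 1345, 800]) cube([1062, 292, 200]);
translate([414, 1637, 1000]) cube([1062, 292, 200]);
translate([414, 1929, 1200]) cube([1062, 292, 200]);
translate([414, 2221, 1400]) cube([1062, 292, 200]);


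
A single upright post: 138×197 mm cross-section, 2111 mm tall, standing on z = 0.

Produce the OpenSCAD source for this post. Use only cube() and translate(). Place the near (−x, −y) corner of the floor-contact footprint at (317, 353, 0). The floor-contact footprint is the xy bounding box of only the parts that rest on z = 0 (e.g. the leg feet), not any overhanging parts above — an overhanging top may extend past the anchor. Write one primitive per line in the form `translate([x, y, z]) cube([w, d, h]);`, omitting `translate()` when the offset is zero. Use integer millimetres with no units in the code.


translate([317, 353, 0]) cube([138, 197, 2111]);


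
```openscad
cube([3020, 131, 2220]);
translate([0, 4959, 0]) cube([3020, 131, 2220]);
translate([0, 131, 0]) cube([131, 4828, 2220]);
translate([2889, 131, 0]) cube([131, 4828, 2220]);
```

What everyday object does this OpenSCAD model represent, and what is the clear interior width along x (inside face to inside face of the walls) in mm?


A house (or room) frame. The interior width is 2758 mm.

Four 2220 mm walls enclosing a rectangle with no floor or roof — a room or house frame. Outside width is 3020 mm and wall thickness is 131 mm, so the interior width is 3020 − 2 × 131 = 2758 mm.


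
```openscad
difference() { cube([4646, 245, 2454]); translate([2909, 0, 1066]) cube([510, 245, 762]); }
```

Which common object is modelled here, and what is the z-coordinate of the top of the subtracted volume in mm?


A wall with a window opening. The window head height is 1828 mm.

A wall with a rectangular opening subtracted — a window. Sill at z = 1066, opening 762 mm tall, so the head is at 1066 + 762 = 1828 mm.


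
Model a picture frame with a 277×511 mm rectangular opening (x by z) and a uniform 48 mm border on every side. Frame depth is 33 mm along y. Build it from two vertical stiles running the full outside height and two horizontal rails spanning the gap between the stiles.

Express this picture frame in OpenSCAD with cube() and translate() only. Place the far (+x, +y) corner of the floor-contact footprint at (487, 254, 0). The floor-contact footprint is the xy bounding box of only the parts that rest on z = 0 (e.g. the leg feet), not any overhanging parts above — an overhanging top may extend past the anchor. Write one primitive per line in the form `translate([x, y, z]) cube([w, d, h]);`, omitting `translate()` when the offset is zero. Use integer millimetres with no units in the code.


translate([114, 221, 0]) cube([48, 33, 607]);
translate([439, 221, 0]) cube([48, 33, 607]);
translate([162, 221, 0]) cube([277, 33, 48]);
translate([162, 221, 559]) cube([277, 33, 48]);


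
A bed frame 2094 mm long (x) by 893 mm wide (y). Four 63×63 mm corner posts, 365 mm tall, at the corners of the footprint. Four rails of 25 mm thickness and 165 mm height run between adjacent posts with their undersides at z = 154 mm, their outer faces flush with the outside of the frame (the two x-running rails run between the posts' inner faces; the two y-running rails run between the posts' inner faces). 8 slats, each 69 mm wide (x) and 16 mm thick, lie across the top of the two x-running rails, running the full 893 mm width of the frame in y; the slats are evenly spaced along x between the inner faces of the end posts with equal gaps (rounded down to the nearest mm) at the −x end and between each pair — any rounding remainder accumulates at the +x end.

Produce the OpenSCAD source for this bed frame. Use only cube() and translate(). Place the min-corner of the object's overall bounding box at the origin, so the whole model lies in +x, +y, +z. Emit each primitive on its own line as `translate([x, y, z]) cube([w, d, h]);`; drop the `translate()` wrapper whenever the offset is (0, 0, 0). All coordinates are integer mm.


cube([63, 63, 365]);
translate([0, 830, 0]) cube([63, 63, 365]);
translate([2031, 0, 0]) cube([63, 63, 365]);
translate([2031, 830, 0]) cube([63, 63, 365]);
translate([63, 0, 154]) cube([1968, 25, 165]);
translate([63, 868, 154]) cube([1968, 25, 165]);
translate([0, 63, 154]) cube([25, 767, 165]);
translate([2069, 63, 154]) cube([25, 767, 165]);
translate([220, 0, 319]) cube([69, 893, 16]);
translate([446, 0, 319]) cube([69, 893, 16]);
translate([672, 0, 319]) cube([69, 893, 16]);
translate([898, 0, 319]) cube([69, 893, 16]);
translate([1124, 0, 319]) cube([69, 893, 16]);
translate([1350, 0, 319]) cube([69, 893, 16]);
translate([1576, 0, 319]) cube([69, 893, 16]);
translate([1802, 0, 319]) cube([69, 893, 16]);


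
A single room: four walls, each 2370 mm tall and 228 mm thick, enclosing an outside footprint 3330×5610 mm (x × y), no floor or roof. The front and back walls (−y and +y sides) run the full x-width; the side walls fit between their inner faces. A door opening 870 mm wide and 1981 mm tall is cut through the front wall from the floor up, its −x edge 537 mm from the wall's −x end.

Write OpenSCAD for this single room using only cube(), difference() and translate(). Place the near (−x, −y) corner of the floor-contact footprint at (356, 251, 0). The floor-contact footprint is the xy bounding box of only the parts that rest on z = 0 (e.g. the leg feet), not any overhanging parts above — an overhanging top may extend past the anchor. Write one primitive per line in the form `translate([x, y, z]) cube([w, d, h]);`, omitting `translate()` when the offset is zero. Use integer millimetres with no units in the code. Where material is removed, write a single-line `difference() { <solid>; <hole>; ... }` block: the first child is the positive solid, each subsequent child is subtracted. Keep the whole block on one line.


difference() { translate([356, 251, 0]) cube([3330, 228, 2370]); translate([893, 251, 0]) cube([870, 228, 1981]); }
translate([356, 5633, 0]) cube([3330, 228, 2370]);
translate([356, 479, 0]) cube([228, 5154, 2370]);
translate([3458, 479, 0]) cube([228, 5154, 2370]);


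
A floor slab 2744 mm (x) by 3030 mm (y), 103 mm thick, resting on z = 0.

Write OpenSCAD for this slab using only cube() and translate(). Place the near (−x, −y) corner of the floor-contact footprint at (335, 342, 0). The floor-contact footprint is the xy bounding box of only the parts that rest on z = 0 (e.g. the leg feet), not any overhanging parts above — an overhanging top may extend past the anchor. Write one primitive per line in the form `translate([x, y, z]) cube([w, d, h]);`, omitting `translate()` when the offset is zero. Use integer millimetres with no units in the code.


translate([335, 342, 0]) cube([2744, 3030, 103]);


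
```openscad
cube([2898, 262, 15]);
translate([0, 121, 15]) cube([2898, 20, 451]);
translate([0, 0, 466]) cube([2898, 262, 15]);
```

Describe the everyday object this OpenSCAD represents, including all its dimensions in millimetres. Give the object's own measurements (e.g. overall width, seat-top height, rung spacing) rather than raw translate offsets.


An I-beam lying along x, 2898 mm long. Overall section height 481 mm. Two flanges 262 mm wide (y) and 15 mm thick, one on the floor and one at the top; a web 20 mm thick runs between them, centred on the flange width.


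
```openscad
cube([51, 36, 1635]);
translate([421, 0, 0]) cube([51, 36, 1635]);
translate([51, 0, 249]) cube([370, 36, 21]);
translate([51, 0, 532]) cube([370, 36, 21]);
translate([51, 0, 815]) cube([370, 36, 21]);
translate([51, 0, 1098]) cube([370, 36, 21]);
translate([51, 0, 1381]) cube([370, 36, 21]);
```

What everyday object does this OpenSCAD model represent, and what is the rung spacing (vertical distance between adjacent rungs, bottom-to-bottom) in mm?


A ladder. The rung spacing is 283 mm.

Two tall 51×36 posts with 5 short bars between them — a ladder. Adjacent rungs sit at z = 249 and z = 532, so the spacing is 532 − 249 = 283 mm.


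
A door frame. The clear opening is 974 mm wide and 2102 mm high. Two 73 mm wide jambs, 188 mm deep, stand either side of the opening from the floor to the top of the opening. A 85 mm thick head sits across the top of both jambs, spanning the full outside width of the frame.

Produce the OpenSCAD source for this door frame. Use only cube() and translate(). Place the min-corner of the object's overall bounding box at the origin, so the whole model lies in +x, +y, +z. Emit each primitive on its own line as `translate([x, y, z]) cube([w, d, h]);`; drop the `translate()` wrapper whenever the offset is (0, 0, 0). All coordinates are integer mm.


cube([73, 188, 2102]);
translate([1047, 0, 0]) cube([73, 188, 2102]);
translate([0, 0, 2102]) cube([1120, 188, 85]);


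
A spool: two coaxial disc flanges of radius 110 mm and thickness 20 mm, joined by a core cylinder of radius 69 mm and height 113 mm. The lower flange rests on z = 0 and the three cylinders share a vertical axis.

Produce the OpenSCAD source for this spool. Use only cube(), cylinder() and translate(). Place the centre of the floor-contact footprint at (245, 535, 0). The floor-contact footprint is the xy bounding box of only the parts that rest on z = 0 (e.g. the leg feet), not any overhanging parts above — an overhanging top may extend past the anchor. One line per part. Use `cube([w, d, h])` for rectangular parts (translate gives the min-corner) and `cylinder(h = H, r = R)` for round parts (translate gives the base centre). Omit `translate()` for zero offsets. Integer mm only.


translate([245, 535, 0]) cylinder(h = 20, r = 110);
translate([245, 535, 20]) cylinder(h = 113, r = 69);
translate([245, 535, 133]) cylinder(h = 20, r = 110);


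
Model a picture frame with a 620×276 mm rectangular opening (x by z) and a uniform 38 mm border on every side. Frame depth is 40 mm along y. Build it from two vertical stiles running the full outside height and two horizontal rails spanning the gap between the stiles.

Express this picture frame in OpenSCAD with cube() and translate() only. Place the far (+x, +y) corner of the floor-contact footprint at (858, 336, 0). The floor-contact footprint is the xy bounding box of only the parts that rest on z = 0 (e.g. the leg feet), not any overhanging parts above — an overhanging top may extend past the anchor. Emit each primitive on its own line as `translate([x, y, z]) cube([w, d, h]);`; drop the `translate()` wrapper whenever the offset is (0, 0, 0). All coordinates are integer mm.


translate([162, 296, 0]) cube([38, 40, 352]);
translate([820, 296, 0]) cube([38, 40, 352]);
translate([200, 296, 0]) cube([620, 40, 38]);
translate([200, 296, 314]) cube([620, 40, 38]);


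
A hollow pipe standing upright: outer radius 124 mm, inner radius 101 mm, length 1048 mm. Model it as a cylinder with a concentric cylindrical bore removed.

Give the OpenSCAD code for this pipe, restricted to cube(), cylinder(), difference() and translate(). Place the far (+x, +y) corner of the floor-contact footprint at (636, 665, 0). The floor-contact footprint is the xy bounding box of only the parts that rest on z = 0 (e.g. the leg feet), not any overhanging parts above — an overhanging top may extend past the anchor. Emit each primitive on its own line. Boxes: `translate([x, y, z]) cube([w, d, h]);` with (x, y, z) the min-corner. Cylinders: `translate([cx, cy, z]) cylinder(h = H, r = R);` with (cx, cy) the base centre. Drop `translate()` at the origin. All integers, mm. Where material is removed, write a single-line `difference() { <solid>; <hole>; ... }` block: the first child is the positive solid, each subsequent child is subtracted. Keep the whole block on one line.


difference() { translate([512, 541, 0]) cylinder(h = 1048, r = 124); translate([512, 541, 0]) cylinder(h = 1048, r = 101); }


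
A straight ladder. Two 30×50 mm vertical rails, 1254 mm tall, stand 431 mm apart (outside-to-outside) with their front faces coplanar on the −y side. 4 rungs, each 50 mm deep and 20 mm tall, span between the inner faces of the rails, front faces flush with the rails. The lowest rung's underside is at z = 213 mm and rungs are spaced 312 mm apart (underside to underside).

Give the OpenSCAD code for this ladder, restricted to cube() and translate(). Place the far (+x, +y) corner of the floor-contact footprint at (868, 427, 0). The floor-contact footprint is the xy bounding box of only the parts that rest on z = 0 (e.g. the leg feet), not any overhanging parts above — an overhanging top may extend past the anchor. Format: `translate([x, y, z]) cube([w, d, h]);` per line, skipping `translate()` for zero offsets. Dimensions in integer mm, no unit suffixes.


translate([437, 377, 0]) cube([30, 50, 1254]);
translate([838, 377, 0]) cube([30, 50, 1254]);
translate([467, 377, 213]) cube([371, 50, 20]);
translate([467, 377, 525]) cube([371, 50, 20]);
translate([467, 377, 837]) cube([371, 50, 20]);
translate([467, 377, 1149]) cube([371, 50, 20]);
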